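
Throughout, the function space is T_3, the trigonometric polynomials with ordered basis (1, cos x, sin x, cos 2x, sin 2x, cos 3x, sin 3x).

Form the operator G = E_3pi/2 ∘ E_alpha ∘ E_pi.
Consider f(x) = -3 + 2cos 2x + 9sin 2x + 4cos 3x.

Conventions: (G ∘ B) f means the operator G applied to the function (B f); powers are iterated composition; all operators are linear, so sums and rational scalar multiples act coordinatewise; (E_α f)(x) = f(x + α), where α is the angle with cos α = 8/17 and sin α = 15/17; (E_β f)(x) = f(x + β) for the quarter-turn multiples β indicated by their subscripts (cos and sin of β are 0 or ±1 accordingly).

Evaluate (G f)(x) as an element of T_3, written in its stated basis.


E_pi f = -3 + 2cos 2x + 9sin 2x - 4cos 3x
E_alpha E_pi f = -3 + (1838/289)cos 2x - (1929/289)sin 2x + (19552/4913)cos 3x - (1980/4913)sin 3x
E_3pi/2 E_alpha E_pi f = -3 - (1838/289)cos 2x + (1929/289)sin 2x - (1980/4913)cos 3x - (19552/4913)sin 3x

the result is g(x) = -3 - (1838/289)cos 2x + (1929/289)sin 2x - (1980/4913)cos 3x - (19552/4913)sin 3x


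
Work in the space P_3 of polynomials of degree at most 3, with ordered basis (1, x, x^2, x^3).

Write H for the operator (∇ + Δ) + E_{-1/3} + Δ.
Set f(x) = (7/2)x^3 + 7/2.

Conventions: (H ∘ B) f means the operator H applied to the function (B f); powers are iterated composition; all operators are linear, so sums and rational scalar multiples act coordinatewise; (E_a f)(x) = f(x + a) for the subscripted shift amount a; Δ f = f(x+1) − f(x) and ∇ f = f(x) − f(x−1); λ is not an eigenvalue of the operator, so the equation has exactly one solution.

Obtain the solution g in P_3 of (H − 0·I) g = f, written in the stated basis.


the image equals g(x) = (7/2)x^3 - 28x^2 + (413/3)x - 18515/54

write g with unknown coordinates in the stated basis and equate coefficients in (H − 0·I) g = f
solving from the highest basis element down gives g = (7/2)x^3 - 28x^2 + (413/3)x - 18515/54
check: H g = (7/2)x^3 + 7/2
so H g − 0·g = (7/2)x^3 + 7/2 = f ✓


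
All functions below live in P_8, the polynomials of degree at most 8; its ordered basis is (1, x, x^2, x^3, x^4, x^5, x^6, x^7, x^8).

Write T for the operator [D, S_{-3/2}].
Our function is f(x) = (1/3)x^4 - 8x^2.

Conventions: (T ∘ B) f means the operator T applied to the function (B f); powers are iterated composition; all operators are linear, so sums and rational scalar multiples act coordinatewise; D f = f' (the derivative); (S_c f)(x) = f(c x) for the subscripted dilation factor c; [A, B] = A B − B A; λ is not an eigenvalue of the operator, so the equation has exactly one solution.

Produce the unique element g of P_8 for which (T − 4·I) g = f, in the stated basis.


write g with unknown coordinates in the stated basis and equate coefficients in (T − 4·I) g = f
solving from the highest basis element down gives g = -(1/12)x^4 - (45/64)x^3 + (10171/2048)x^2 + (152565/16384)x - 762825/131072
check: T g = -(45/16)x^3 + (6075/512)x^2 + (152565/4096)x - 762825/32768
so T g − 4·g = (1/3)x^4 - 8x^2 = f ✓

the result is g(x) = -(1/12)x^4 - (45/64)x^3 + (10171/2048)x^2 + (152565/16384)x - 762825/131072


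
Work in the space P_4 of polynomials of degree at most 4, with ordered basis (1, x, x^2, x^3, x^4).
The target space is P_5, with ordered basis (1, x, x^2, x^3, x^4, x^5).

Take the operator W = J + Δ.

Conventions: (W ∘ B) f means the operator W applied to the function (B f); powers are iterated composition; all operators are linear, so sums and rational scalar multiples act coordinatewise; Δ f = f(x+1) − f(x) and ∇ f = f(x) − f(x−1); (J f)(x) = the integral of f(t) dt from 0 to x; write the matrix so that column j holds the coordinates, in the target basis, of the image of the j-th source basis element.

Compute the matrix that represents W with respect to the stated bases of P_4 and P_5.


image of 1: x
image of x: (1/2)x^2 + 1
image of x^2: (1/3)x^3 + 2x + 1
image of x^3: (1/4)x^4 + 3x^2 + 3x + 1
image of x^4: (1/5)x^5 + 4x^3 + 6x^2 + 4x + 1
each image's coordinates form column j of the matrix

the matrix is [[0, 1, 1, 1, 1]; [1, 0, 2, 3, 4]; [0, 1/2, 0, 3, 6]; [0, 0, 1/3, 0, 4]; [0, 0, 0, 1/4, 0]; [0, 0, 0, 0, 1/5]] (rows listed top to bottom)


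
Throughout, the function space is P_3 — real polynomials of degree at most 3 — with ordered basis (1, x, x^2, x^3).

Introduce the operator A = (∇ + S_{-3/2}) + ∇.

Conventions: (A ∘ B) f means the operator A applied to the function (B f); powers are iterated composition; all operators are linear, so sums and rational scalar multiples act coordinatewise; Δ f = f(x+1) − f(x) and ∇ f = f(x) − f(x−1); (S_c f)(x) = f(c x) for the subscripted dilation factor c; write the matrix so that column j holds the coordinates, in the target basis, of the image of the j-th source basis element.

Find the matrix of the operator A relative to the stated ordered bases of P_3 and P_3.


image of 1: 1
image of x: -(3/2)x + 2
image of x^2: (9/4)x^2 + 4x - 2
image of x^3: -(27/8)x^3 + 6x^2 - 6x + 2
each image's coordinates form column j of the matrix

the matrix is [[1, 2, -2, 2]; [0, -3/2, 4, -6]; [0, 0, 9/4, 6]; [0, 0, 0, -27/8]] (rows listed top to bottom)


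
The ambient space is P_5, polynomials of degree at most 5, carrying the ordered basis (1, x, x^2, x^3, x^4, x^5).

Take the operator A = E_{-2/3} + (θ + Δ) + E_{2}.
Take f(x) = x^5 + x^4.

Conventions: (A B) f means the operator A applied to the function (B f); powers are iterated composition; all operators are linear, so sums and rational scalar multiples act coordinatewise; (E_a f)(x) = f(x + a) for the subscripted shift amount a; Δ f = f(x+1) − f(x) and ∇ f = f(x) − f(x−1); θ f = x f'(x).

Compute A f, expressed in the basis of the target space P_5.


E_{-2/3} f = x^5 - (7/3)x^4 + (16/9)x^3 - (8/27)x^2 - (16/81)x + 16/243
θ f = 5x^5 + 4x^4
Δ f = 5x^4 + 14x^3 + 16x^2 + 9x + 2
(θ + Δ) f = 5x^5 + 9x^4 + 14x^3 + 16x^2 + 9x + 2
E_{2} f = x^5 + 11x^4 + 48x^3 + 104x^2 + 112x + 48
(E_{-2/3} + (θ + Δ) + E_{2}) f = 7x^5 + (53/3)x^4 + (574/9)x^3 + (3232/27)x^2 + (9785/81)x + 12166/243

g(x) = 7x^5 + (53/3)x^4 + (574/9)x^3 + (3232/27)x^2 + (9785/81)x + 12166/243


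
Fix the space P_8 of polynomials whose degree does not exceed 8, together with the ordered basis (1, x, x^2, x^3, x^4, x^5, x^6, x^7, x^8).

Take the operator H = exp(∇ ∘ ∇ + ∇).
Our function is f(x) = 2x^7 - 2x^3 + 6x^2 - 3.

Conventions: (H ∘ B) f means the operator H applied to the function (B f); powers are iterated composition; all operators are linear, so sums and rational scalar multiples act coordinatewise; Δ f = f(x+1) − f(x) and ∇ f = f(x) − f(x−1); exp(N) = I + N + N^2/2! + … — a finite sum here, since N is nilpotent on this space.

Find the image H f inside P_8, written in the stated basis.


the image equals g(x) = 2x^7 + 14x^6 + 84x^5 - 70x^4 + 208x^3 - 1596x^2 + 2842x - 2267

order-1 term: 14x^6 + 42x^5 - 350x^4 + 910x^3 - 1224x^2 + 860x - 234
order-2 term: 42x^5 + 210x^4 - 1190x^3 + 630x^2 + 3788x - 4914
order-3 term: 70x^4 + 420x^3 - 1470x^2 - 1260x + 3960
order-4 term: 70x^3 + 420x^2 - 770x - 980
order-5 term: 42x^2 + 210x - 140
order-6 term: 14x + 42
order-7 term: 2
the series for exp(∇ ∘ ∇ + ∇) f terminates at order 7
exp(∇ ∘ ∇ + ∇) f = 2x^7 + 14x^6 + 84x^5 - 70x^4 + 208x^3 - 1596x^2 + 2842x - 2267


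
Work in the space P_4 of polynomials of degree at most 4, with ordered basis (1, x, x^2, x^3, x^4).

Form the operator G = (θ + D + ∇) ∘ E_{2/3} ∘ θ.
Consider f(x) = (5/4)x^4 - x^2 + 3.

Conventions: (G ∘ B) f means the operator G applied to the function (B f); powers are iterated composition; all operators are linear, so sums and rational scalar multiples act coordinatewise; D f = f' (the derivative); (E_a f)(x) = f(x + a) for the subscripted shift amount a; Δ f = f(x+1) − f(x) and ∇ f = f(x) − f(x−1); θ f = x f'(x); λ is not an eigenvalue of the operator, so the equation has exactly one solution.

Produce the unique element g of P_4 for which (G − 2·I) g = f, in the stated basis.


the image equals g(x) = (5/56)x^4 - (40/49)x^3 + (1324/147)x^2 + (110294/1323)x + 503173/5292

write g with unknown coordinates in the stated basis and equate coefficients in (G − 2·I) g = f
solving from the highest basis element down gives g = (5/56)x^4 - (40/49)x^3 + (1324/147)x^2 + (110294/1323)x + 503173/5292
check: G g = (10/7)x^4 - (80/49)x^3 + (2501/147)x^2 + (220588/1323)x + 511111/2646
so G g − 2·g = (5/4)x^4 - x^2 + 3 = f ✓


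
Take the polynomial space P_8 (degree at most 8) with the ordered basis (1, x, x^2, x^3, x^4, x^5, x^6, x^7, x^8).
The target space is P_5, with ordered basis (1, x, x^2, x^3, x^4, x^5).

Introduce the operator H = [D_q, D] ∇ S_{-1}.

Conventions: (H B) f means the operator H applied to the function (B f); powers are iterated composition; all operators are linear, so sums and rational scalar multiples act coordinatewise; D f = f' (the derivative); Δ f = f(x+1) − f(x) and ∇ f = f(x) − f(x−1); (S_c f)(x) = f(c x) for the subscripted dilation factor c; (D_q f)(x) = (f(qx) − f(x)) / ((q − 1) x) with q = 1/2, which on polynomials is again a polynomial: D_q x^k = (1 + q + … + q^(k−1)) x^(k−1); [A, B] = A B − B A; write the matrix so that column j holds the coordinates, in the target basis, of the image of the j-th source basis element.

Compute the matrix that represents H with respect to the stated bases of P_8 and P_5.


image of 1: 0
image of x: 0
image of x^2: 0
image of x^3: -3/2
image of x^4: 4x - 3
image of x^5: -(55/8)x^2 + 10x - 5
image of x^6: (39/4)x^3 - (165/8)x^2 + 20x - 15/2
image of x^7: -(399/32)x^4 + (273/8)x^3 - (385/8)x^2 + 35x - 21/2
image of x^8: 15x^5 - (399/8)x^4 + 91x^3 - (385/4)x^2 + 56x - 14
each image's coordinates form column j of the matrix

the matrix is [[0, 0, 0, -3/2, -3, -5, -15/2, -21/2, -14]; [0, 0, 0, 0, 4, 10, 20, 35, 56]; [0, 0, 0, 0, 0, -55/8, -165/8, -385/8, -385/4]; [0, 0, 0, 0, 0, 0, 39/4, 273/8, 91]; [0, 0, 0, 0, 0, 0, 0, -399/32, -399/8]; [0, 0, 0, 0, 0, 0, 0, 0, 15]] (rows listed top to bottom)


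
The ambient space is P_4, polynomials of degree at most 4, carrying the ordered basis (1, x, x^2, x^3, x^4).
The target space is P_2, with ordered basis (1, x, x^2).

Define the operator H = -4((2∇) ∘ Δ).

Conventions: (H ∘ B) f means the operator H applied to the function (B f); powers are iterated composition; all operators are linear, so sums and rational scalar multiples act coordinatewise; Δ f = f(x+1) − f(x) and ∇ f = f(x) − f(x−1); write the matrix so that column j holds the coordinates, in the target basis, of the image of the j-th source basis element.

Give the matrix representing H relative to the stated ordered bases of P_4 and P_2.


the matrix is [[0, 0, -16, 0, -16]; [0, 0, 0, -48, 0]; [0, 0, 0, 0, -96]] (rows listed top to bottom)

image of 1: 0
image of x: 0
image of x^2: -16
image of x^3: -48x
image of x^4: -96x^2 - 16
each image's coordinates form column j of the matrix


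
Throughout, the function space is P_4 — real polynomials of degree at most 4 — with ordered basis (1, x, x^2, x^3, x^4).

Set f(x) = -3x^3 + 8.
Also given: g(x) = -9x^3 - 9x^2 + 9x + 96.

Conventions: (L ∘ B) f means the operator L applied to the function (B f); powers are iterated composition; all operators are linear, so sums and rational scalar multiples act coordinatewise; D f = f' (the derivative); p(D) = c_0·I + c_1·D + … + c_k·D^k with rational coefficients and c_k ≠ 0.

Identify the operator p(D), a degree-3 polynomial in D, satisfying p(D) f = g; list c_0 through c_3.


D^0 f = -3x^3 + 8
D^1 f = -9x^2
D^2 f = -18x
D^3 f = -18
matching coefficients of g against c_0 f + c_1 Df + … from the top degree down determines the c_i
solution: c_0 = 3, c_1 = 1, c_2 = -1/2, c_3 = -4

c_0 = 3, c_1 = 1, c_2 = -1/2, c_3 = -4


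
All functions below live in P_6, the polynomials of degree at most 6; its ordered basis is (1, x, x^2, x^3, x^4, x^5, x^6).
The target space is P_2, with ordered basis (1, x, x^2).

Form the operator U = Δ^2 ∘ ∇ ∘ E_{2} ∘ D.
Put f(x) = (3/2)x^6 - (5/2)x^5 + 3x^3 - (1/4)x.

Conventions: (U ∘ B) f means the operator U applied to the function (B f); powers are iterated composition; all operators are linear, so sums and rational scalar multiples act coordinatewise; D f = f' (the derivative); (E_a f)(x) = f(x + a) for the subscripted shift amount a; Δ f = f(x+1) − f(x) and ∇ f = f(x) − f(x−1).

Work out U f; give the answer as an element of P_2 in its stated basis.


D f = 9x^5 - (25/2)x^4 + 9x^2 - 1/4
E_{2} D f = 9x^5 + (155/2)x^4 + 260x^3 + 429x^2 + 356x + 495/4
∇ E_{2} D f = 45x^4 + 220x^3 + 405x^2 + 343x + 237/2
Δ (∇ ∘ E_{2} ∘ D) f = 180x^3 + 930x^2 + 1650x + 1013
Δ Δ (∇ ∘ E_{2} ∘ D) f = 540x^2 + 2400x + 2760

g(x) = 540x^2 + 2400x + 2760


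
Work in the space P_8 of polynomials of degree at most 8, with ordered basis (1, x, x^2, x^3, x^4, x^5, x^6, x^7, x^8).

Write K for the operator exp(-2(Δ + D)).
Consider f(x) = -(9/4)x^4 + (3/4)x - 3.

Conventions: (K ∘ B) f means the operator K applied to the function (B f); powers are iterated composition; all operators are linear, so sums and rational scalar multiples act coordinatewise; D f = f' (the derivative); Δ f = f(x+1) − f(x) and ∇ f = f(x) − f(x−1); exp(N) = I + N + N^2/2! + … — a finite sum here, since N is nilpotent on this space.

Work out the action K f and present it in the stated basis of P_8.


g(x) = -(9/4)x^4 + 36x^3 - 189x^2 + (1515/4)x - 489/2

order-1 term: 36x^3 + 27x^2 + 18x + 3/2
order-2 term: -216x^2 - 216x - 99
order-3 term: 576x + 432
order-4 term: -576
the series for exp(-2(Δ + D)) f terminates at order 4
exp(-2(Δ + D)) f = -(9/4)x^4 + 36x^3 - 189x^2 + (1515/4)x - 489/2


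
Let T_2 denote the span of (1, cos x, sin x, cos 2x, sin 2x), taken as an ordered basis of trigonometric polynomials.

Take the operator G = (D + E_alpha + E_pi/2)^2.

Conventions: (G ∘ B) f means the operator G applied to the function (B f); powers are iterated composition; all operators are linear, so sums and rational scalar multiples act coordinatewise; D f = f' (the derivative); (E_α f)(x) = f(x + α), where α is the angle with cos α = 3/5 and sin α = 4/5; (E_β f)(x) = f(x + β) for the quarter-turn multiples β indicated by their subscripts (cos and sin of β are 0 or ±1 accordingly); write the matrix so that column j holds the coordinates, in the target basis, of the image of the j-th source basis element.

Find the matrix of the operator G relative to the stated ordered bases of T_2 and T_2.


image of 1: 4
image of cos x: -(187/25)cos x - (84/25)sin x
image of sin x: (84/25)cos x - (187/25)sin x
image of cos 2x: -(4452/625)cos 2x + (4736/625)sin 2x
image of sin 2x: -(4736/625)cos 2x - (4452/625)sin 2x
each image's coordinates form column j of the matrix

the matrix is [[4, 0, 0, 0, 0]; [0, -187/25, 84/25, 0, 0]; [0, -84/25, -187/25, 0, 0]; [0, 0, 0, -4452/625, -4736/625]; [0, 0, 0, 4736/625, -4452/625]] (rows listed top to bottom)


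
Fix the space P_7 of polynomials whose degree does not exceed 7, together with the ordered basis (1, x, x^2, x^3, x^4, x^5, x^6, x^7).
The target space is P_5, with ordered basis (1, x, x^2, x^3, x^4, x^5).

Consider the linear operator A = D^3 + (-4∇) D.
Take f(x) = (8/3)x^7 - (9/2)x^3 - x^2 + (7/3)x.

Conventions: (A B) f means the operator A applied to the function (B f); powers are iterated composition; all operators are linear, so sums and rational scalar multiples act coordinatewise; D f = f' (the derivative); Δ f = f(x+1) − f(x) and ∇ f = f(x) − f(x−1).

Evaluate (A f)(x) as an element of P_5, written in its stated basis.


D f = (56/3)x^6 - (27/2)x^2 - 2x + 7/3
D D f = 112x^5 - 27x - 2
D D D f = 560x^4 - 27
D f = (56/3)x^6 - (27/2)x^2 - 2x + 7/3
∇ D f = 112x^5 - 280x^4 + (1120/3)x^3 - 280x^2 + 85x - 43/6
(-4∇) D f = -448x^5 + 1120x^4 - (4480/3)x^3 + 1120x^2 - 340x + 86/3
(D^3 + (-4∇) D) f = -448x^5 + 1680x^4 - (4480/3)x^3 + 1120x^2 - 340x + 5/3

g(x) = -448x^5 + 1680x^4 - (4480/3)x^3 + 1120x^2 - 340x + 5/3


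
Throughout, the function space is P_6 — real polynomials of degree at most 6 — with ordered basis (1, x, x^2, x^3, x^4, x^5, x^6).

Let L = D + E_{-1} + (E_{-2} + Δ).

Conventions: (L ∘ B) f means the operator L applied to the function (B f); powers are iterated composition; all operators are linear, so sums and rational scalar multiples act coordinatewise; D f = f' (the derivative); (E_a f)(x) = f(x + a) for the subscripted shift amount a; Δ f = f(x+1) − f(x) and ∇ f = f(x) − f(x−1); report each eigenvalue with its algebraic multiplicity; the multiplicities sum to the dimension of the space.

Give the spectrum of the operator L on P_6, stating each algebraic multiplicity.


image of 1: 2
image of x: 2x - 1
image of x^2: 2x^2 - 2x + 6
image of x^3: 2x^3 - 3x^2 + 18x - 8
image of x^4: 2x^4 - 4x^3 + 36x^2 - 32x + 18
image of x^5: 2x^5 - 5x^4 + 60x^3 - 80x^2 + 90x - 32
image of x^6: 2x^6 - 6x^5 + 90x^4 - 160x^3 + 270x^2 - 192x + 66
the matrix is upper triangular; its diagonal is (2, 2, 2, 2, 2, 2, 2)
for a triangular matrix the eigenvalues are the diagonal entries, with algebraic multiplicity their repetition count

λ = 2 (multiplicity 7)


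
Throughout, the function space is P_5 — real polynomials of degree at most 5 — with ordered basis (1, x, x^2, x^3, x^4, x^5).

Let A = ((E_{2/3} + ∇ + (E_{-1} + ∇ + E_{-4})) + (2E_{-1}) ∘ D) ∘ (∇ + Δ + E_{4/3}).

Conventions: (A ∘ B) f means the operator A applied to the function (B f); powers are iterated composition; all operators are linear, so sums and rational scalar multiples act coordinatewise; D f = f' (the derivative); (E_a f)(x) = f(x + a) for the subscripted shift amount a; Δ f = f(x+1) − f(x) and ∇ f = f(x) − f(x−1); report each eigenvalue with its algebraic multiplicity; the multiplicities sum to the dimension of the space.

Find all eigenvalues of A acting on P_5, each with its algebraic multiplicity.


λ = 3 (multiplicity 6)

image of 1: 3
image of x: 3x + 29/3
image of x^2: 3x^2 + (58/3)x + 131/9
image of x^3: 3x^3 + 29x^2 + (131/3)x + 1865/27
image of x^4: 3x^4 + (116/3)x^3 + (262/3)x^2 + (7460/27)x - 31033/81
image of x^5: 3x^5 + (145/3)x^4 + (1310/9)x^3 + (18650/27)x^2 - (155165/81)x + 634853/243
the matrix is upper triangular; its diagonal is (3, 3, 3, 3, 3, 3)
for a triangular matrix the eigenvalues are the diagonal entries, with algebraic multiplicity their repetition count


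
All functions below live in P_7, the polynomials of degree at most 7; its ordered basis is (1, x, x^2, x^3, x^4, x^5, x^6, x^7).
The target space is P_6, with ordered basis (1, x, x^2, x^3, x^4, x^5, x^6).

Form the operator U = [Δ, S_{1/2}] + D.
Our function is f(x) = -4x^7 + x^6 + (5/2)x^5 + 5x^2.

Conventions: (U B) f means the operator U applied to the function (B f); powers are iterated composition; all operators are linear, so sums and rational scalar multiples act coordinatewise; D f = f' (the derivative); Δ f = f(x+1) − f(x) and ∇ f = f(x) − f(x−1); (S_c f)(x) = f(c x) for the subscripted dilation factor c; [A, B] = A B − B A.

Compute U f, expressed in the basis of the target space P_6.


S_{1/2} f = -(1/32)x^7 + (1/64)x^6 + (5/64)x^5 + (5/4)x^2
Δ S_{1/2} f = -(7/32)x^6 - (9/16)x^5 - (15/32)x^4 + (23/64)x^2 + (177/64)x + 21/16
Δ f = -28x^6 - 78x^5 - (225/2)x^4 - 95x^3 - 44x^2 + (1/2)x + 9/2
S_{1/2} Δ f = -(7/16)x^6 - (39/16)x^5 - (225/32)x^4 - (95/8)x^3 - 11x^2 + (1/4)x + 9/2
[Δ, S_{1/2}] f = (7/32)x^6 + (15/8)x^5 + (105/16)x^4 + (95/8)x^3 + (727/64)x^2 + (161/64)x - 51/16
D f = -28x^6 + 6x^5 + (25/2)x^4 + 10x
([Δ, S_{1/2}] + D) f = -(889/32)x^6 + (63/8)x^5 + (305/16)x^4 + (95/8)x^3 + (727/64)x^2 + (801/64)x - 51/16

the image equals g(x) = -(889/32)x^6 + (63/8)x^5 + (305/16)x^4 + (95/8)x^3 + (727/64)x^2 + (801/64)x - 51/16


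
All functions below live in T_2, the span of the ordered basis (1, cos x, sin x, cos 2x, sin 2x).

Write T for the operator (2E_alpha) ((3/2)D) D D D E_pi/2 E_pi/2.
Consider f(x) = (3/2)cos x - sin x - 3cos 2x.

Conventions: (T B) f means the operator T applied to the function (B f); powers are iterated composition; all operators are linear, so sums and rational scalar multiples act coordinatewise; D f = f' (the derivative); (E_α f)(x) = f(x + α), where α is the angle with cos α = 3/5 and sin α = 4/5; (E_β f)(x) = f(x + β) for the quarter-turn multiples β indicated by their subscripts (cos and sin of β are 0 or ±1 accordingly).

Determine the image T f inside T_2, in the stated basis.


g(x) = -(3/10)cos x + (27/5)sin x + (1008/25)cos 2x + (3456/25)sin 2x

E_pi/2 f = -cos x - (3/2)sin x + 3cos 2x
E_pi/2 E_pi/2 f = -(3/2)cos x + sin x - 3cos 2x
D E_pi/2 E_pi/2 f = cos x + (3/2)sin x + 6sin 2x
D (D E_pi/2 E_pi/2) f = (3/2)cos x - sin x + 12cos 2x
D D (D E_pi/2 E_pi/2) f = -cos x - (3/2)sin x - 24sin 2x
D D D (D E_pi/2 E_pi/2) f = -(3/2)cos x + sin x - 48cos 2x
((3/2)D) D D (D E_pi/2 E_pi/2) f = -(9/4)cos x + (3/2)sin x - 72cos 2x
E_alpha (((3/2)D) D D) (D E_pi/2 E_pi/2) f = -(3/20)cos x + (27/10)sin x + (504/25)cos 2x + (1728/25)sin 2x
(2E_alpha) (((3/2)D) D D) (D E_pi/2 E_pi/2) f = -(3/10)cos x + (27/5)sin x + (1008/25)cos 2x + (3456/25)sin 2x


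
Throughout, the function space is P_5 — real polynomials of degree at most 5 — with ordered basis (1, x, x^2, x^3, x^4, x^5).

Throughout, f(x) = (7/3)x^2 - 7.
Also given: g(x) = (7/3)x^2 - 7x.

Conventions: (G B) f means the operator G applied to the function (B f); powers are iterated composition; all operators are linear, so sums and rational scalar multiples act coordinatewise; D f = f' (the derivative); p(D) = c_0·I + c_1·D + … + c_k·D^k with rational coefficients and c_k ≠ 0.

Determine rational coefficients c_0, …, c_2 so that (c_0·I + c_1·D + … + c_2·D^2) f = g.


D^0 f = (7/3)x^2 - 7
D^1 f = (14/3)x
D^2 f = 14/3
matching coefficients of g against c_0 f + c_1 Df + … from the top degree down determines the c_i
solution: c_0 = 1, c_1 = -3/2, c_2 = 3/2

c_0 = 1, c_1 = -3/2, c_2 = 3/2


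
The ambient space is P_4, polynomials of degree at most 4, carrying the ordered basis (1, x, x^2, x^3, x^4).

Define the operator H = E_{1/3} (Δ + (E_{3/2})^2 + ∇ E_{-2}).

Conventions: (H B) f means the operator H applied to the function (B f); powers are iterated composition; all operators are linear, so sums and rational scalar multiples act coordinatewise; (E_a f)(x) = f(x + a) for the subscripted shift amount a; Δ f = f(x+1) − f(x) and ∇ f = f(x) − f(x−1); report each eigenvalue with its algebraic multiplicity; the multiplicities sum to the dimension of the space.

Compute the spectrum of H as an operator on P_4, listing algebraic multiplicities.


λ = 1 (multiplicity 5)

image of 1: 1
image of x: x + 16/3
image of x^2: x^2 + (32/3)x + 76/9
image of x^3: x^3 + 16x^2 + (76/3)x + 1450/27
image of x^4: x^4 + (64/3)x^3 + (152/3)x^2 + (5800/27)x + 6784/81
the matrix is upper triangular; its diagonal is (1, 1, 1, 1, 1)
for a triangular matrix the eigenvalues are the diagonal entries, with algebraic multiplicity their repetition count


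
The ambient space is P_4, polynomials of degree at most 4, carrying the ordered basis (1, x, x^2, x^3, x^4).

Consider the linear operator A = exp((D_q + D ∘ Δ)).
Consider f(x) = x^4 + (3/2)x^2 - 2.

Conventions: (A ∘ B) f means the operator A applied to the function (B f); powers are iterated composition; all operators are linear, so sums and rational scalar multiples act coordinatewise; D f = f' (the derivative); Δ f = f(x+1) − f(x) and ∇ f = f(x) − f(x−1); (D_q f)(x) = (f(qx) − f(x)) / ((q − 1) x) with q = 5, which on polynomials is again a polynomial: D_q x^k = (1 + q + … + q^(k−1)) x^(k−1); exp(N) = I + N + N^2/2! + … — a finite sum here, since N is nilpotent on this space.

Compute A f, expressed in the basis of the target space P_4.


g(x) = x^4 + 156x^3 + (4863/2)x^2 + 5361x + 6501/2

order-1 term: 156x^3 + 12x^2 + 21x + 7
order-2 term: 2418x^2 + 504x + 513/2
order-3 term: 4836x + 1780
order-4 term: 1209
the series for exp((D_q + D ∘ Δ)) f terminates at order 4
exp((D_q + D ∘ Δ)) f = x^4 + 156x^3 + (4863/2)x^2 + 5361x + 6501/2


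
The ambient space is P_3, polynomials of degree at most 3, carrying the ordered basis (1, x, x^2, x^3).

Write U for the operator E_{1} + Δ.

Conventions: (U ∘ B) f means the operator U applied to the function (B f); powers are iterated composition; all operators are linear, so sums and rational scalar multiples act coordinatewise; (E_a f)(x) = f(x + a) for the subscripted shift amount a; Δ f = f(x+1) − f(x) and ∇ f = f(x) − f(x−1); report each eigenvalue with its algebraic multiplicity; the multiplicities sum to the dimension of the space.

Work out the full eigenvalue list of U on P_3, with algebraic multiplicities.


λ = 1 (multiplicity 4)

image of 1: 1
image of x: x + 2
image of x^2: x^2 + 4x + 2
image of x^3: x^3 + 6x^2 + 6x + 2
the matrix is upper triangular; its diagonal is (1, 1, 1, 1)
for a triangular matrix the eigenvalues are the diagonal entries, with algebraic multiplicity their repetition count


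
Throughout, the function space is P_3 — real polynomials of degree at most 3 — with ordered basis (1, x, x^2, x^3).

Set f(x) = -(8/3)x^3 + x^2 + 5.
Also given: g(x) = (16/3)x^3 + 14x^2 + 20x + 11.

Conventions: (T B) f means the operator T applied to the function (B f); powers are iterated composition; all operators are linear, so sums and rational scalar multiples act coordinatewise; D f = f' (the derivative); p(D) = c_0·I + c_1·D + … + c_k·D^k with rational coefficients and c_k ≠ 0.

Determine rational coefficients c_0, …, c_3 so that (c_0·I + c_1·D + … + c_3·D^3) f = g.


c_0 = -2, c_1 = -2, c_2 = -3/2, c_3 = -3/2

D^0 f = -(8/3)x^3 + x^2 + 5
D^1 f = -8x^2 + 2x
D^2 f = -16x + 2
D^3 f = -16
matching coefficients of g against c_0 f + c_1 Df + … from the top degree down determines the c_i
solution: c_0 = -2, c_1 = -2, c_2 = -3/2, c_3 = -3/2


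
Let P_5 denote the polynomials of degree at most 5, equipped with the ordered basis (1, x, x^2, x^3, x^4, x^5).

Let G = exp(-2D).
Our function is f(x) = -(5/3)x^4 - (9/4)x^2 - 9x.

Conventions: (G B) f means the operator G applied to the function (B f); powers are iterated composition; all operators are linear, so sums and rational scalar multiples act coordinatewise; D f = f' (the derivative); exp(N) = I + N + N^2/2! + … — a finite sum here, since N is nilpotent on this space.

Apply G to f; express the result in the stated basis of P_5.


order-1 term: (40/3)x^3 + 9x + 18
order-2 term: -40x^2 - 9
order-3 term: (160/3)x
order-4 term: -80/3
the series for exp(-2D) f terminates at order 4
exp(-2D) f = -(5/3)x^4 + (40/3)x^3 - (169/4)x^2 + (160/3)x - 53/3

g(x) = -(5/3)x^4 + (40/3)x^3 - (169/4)x^2 + (160/3)x - 53/3


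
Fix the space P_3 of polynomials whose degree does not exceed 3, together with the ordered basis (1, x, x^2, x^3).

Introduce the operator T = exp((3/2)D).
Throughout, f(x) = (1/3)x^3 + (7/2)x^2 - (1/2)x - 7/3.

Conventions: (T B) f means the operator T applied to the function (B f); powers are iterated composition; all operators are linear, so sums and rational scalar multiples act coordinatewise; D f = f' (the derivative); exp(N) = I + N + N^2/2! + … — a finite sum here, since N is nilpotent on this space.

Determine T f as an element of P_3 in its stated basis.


the result is g(x) = (1/3)x^3 + 5x^2 + (49/4)x + 71/12

order-1 term: (3/2)x^2 + (21/2)x - 3/4
order-2 term: (9/4)x + 63/8
order-3 term: 9/8
the series for exp((3/2)D) f terminates at order 3
exp((3/2)D) f = (1/3)x^3 + 5x^2 + (49/4)x + 71/12


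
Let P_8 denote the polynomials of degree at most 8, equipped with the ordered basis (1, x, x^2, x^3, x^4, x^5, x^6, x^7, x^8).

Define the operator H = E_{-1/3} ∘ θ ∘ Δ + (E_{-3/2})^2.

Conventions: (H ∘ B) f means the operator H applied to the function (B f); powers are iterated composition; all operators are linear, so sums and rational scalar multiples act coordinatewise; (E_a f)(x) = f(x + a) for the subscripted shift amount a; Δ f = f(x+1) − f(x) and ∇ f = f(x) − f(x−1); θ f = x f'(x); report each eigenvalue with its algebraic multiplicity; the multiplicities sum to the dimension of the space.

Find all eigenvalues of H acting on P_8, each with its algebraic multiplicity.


λ = 1 (multiplicity 9)

image of 1: 1
image of x: x - 3
image of x^2: x^2 - 4x + 25/3
image of x^3: x^3 - 3x^2 + 26x - 82/3
image of x^4: x^4 + 54x^2 - 108x + 725/9
image of x^5: x^5 + 5x^4 + (280/3)x^3 - (800/3)x^2 + (10900/27)x - 19708/81
image of x^6: x^6 + 12x^5 + 145x^4 - (1580/3)x^3 + (10925/9)x^2 - (39394/27)x + 59027/81
image of x^7: x^7 + 21x^6 + 210x^5 - 910x^4 + (25550/9)x^3 - (45934/9)x^2 + (137746/27)x - 531490/243
image of x^8: x^8 + 32x^7 + (868/3)x^6 - (4312/3)x^5 + (153650/27)x^4 - (1101800/81)x^3 + (1653148/81)x^2 - (12755416/729)x + 14348563/2187
the matrix is upper triangular; its diagonal is (1, 1, 1, 1, 1, 1, 1, 1, 1)
for a triangular matrix the eigenvalues are the diagonal entries, with algebraic multiplicity their repetition count


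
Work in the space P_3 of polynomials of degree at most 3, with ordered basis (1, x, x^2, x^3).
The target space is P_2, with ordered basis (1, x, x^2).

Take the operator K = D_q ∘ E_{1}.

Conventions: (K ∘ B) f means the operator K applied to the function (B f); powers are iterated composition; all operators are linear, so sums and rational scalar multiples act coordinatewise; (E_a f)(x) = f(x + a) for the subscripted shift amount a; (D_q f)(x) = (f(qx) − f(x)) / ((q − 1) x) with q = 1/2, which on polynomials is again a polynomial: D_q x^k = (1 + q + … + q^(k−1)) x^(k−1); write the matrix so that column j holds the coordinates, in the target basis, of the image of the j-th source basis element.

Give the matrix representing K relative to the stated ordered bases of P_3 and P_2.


the matrix is [[0, 1, 2, 3]; [0, 0, 3/2, 9/2]; [0, 0, 0, 7/4]] (rows listed top to bottom)

image of 1: 0
image of x: 1
image of x^2: (3/2)x + 2
image of x^3: (7/4)x^2 + (9/2)x + 3
each image's coordinates form column j of the matrix


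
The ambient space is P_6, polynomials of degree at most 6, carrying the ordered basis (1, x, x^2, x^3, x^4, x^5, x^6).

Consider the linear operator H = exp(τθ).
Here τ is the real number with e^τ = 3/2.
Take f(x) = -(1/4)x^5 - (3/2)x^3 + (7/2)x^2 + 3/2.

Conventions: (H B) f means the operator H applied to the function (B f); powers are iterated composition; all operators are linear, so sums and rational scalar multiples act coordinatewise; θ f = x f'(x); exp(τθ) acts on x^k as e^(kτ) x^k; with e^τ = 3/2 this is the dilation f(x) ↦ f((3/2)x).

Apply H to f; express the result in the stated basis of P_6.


exp(τθ) x^k = e^(kτ) x^k; with e^τ = 3/2 this sends x^k to (3/2)^k x^k
x^2 ↦ 9/4 x^2
x^3 ↦ 27/8 x^3
x^5 ↦ 243/32 x^5
applying this coordinatewise to f: exp(τθ) f = -(243/128)x^5 - (81/16)x^3 + (63/8)x^2 + 3/2

g(x) = -(243/128)x^5 - (81/16)x^3 + (63/8)x^2 + 3/2


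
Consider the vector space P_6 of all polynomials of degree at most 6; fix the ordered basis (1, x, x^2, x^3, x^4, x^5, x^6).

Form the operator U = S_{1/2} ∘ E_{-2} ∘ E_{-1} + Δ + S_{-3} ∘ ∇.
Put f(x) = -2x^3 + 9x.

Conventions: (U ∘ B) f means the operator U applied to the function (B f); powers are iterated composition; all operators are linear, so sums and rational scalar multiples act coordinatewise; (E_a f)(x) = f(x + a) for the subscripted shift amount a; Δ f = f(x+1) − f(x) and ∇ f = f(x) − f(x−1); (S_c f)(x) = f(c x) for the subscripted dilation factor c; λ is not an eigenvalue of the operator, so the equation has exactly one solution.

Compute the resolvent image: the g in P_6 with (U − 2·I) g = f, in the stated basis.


the result is g(x) = (16/15)x^3 + (592/35)x^2 - (334/5)x + 20198/105

write g with unknown coordinates in the stated basis and equate coefficients in (U − 2·I) g = f
solving from the highest basis element down gives g = (16/15)x^3 + (592/35)x^2 - (334/5)x + 20198/105
check: U g = (2/15)x^3 + (1184/35)x^2 - (623/5)x + 40396/105
so U g − 2·g = -2x^3 + 9x = f ✓


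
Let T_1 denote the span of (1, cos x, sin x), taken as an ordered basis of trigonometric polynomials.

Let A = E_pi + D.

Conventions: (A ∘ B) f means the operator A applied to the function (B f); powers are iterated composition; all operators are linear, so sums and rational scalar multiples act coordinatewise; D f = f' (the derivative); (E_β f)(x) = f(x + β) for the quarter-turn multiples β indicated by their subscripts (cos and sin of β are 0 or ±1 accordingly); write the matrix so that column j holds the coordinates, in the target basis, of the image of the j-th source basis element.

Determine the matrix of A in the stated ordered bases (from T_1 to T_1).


the matrix is [[1, 0, 0]; [0, -1, 1]; [0, -1, -1]] (rows listed top to bottom)

image of 1: 1
image of cos x: -cos x - sin x
image of sin x: cos x - sin x
each image's coordinates form column j of the matrix


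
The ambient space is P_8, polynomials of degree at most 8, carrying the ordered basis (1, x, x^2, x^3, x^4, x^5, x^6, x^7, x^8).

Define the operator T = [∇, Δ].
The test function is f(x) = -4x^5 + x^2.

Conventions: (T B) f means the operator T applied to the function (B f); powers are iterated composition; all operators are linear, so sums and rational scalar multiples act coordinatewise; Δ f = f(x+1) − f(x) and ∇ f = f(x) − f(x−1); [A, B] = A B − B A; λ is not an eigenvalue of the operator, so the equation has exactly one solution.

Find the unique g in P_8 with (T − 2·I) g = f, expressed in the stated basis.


g(x) = 2x^5 - (1/2)x^2

write g with unknown coordinates in the stated basis and equate coefficients in (T − 2·I) g = f
solving from the highest basis element down gives g = 2x^5 - (1/2)x^2
check: T g = 0
so T g − 2·g = -4x^5 + x^2 = f ✓


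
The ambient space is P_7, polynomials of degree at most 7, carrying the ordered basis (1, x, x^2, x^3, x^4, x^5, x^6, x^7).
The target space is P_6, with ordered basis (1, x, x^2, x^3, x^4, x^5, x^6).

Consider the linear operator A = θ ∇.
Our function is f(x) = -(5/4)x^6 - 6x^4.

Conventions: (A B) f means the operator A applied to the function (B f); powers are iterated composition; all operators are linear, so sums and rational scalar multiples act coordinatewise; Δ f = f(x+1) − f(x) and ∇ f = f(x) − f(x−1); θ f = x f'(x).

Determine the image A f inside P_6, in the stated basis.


g(x) = -(75/2)x^5 + 75x^4 - 147x^3 + (219/2)x^2 - (63/2)x

∇ f = -(15/2)x^5 + (75/4)x^4 - 49x^3 + (219/4)x^2 - (63/2)x + 29/4
θ ∇ f = -(75/2)x^5 + 75x^4 - 147x^3 + (219/2)x^2 - (63/2)x


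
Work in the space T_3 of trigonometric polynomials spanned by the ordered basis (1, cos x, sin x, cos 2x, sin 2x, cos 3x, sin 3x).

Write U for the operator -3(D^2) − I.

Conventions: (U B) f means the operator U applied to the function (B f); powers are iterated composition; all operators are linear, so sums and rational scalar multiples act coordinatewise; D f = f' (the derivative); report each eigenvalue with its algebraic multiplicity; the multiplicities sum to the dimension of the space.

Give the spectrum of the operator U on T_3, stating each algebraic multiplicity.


λ = -1 (multiplicity 1), λ = 2 (multiplicity 2), λ = 11 (multiplicity 2), λ = 26 (multiplicity 2)

image of 1: -1
image of cos x: 2cos x
image of sin x: 2sin x
image of cos 2x: 11cos 2x
image of sin 2x: 11sin 2x
image of cos 3x: 26cos 3x
image of sin 3x: 26sin 3x
the matrix is diagonal; its diagonal is (-1, 2, 2, 11, 11, 26, 26)
for a triangular matrix the eigenvalues are the diagonal entries, with algebraic multiplicity their repetition count


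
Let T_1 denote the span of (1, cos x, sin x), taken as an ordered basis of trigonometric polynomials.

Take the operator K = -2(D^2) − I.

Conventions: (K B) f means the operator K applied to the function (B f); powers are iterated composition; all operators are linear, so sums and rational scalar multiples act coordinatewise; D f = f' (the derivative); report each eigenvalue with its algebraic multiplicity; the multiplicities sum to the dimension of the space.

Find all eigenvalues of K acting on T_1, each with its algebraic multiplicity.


image of 1: -1
image of cos x: cos x
image of sin x: sin x
the matrix is diagonal; its diagonal is (-1, 1, 1)
for a triangular matrix the eigenvalues are the diagonal entries, with algebraic multiplicity their repetition count

λ = -1 (multiplicity 1), λ = 1 (multiplicity 2)


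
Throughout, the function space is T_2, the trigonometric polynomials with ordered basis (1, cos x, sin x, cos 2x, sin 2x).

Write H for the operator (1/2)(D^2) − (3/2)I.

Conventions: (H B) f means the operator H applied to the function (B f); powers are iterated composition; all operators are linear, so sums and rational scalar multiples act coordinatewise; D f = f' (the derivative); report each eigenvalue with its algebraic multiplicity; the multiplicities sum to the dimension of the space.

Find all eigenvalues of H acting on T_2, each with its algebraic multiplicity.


image of 1: -3/2
image of cos x: -2cos x
image of sin x: -2sin x
image of cos 2x: -(7/2)cos 2x
image of sin 2x: -(7/2)sin 2x
the matrix is diagonal; its diagonal is (-3/2, -2, -2, -7/2, -7/2)
for a triangular matrix the eigenvalues are the diagonal entries, with algebraic multiplicity their repetition count

λ = -7/2 (multiplicity 2), λ = -2 (multiplicity 2), λ = -3/2 (multiplicity 1)


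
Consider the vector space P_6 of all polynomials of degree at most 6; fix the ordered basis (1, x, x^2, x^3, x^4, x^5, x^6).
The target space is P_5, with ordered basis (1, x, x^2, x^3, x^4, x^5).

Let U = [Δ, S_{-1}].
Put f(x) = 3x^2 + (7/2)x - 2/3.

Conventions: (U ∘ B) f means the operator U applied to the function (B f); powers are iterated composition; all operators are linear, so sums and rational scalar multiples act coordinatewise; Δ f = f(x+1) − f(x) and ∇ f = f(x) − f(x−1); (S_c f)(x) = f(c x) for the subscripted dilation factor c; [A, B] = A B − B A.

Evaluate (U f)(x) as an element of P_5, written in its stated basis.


the image equals g(x) = 12x - 7

S_{-1} f = 3x^2 - (7/2)x - 2/3
Δ S_{-1} f = 6x - 1/2
Δ f = 6x + 13/2
S_{-1} Δ f = -6x + 13/2
[Δ, S_{-1}] f = 12x - 7


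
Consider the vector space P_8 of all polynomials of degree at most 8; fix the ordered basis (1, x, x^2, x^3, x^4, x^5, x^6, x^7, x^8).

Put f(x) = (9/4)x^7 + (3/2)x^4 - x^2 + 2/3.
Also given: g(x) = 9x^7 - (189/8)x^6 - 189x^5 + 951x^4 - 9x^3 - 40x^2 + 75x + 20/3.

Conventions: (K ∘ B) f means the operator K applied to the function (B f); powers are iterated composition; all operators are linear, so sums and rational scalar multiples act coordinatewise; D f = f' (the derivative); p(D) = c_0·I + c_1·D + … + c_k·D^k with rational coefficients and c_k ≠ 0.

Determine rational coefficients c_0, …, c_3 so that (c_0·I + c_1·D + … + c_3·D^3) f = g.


D^0 f = (9/4)x^7 + (3/2)x^4 - x^2 + 2/3
D^1 f = (63/4)x^6 + 6x^3 - 2x
D^2 f = (189/2)x^5 + 18x^2 - 2
D^3 f = (945/2)x^4 + 36x
matching coefficients of g against c_0 f + c_1 Df + … from the top degree down determines the c_i
solution: c_0 = 4, c_1 = -3/2, c_2 = -2, c_3 = 2

p(D) = 4·I − (3/2)·D − 2·D^2 + 2·D^3, i.e. c_0 = 4, c_1 = -3/2, c_2 = -2, c_3 = 2


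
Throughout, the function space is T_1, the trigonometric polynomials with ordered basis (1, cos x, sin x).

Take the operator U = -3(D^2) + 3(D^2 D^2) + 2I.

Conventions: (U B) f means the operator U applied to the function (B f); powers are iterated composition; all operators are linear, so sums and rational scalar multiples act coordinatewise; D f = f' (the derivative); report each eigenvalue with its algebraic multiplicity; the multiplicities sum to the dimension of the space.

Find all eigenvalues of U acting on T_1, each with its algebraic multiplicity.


image of 1: 2
image of cos x: 8cos x
image of sin x: 8sin x
the matrix is diagonal; its diagonal is (2, 8, 8)
for a triangular matrix the eigenvalues are the diagonal entries, with algebraic multiplicity their repetition count

λ = 2 (multiplicity 1), λ = 8 (multiplicity 2)
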